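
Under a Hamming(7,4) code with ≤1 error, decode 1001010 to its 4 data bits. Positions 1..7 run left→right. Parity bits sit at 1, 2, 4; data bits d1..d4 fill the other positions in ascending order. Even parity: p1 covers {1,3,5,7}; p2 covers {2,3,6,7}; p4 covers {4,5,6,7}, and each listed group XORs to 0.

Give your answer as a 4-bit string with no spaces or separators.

s1 (pos 1,3,5,7): 1⊕0⊕0⊕0 = 1
s2 (pos 2,3,6,7): 0⊕0⊕1⊕0 = 1
s4 (pos 4,5,6,7): 1⊕0⊕1⊕0 = 0
Syndrome s4…s1 = 011 → error at position 3.
Flip position 3: 1001010 → 1011010
Read data bits from positions 3,5,6,7: 1010

1010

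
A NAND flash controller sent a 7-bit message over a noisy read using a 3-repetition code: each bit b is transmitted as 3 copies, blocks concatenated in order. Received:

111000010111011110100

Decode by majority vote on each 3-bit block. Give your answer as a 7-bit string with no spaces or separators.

1001110

Block 1 (111): 3 ones → 1
Block 2 (000): 0 ones → 0
Block 3 (010): 1 one → 0
Block 4 (111): 3 ones → 1
Block 5 (011): 2 ones → 1
Block 6 (110): 2 ones → 1
Block 7 (100): 1 one → 0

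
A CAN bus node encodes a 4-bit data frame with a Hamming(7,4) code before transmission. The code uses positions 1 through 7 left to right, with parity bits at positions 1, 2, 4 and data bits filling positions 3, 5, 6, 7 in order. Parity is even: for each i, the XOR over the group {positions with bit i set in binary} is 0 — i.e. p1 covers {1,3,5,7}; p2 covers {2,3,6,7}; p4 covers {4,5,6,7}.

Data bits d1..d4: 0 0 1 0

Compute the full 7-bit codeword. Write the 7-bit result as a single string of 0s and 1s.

Place data at non-parity positions: p1 p2 0 p4 0 1 0
p1 (pos 1,3,5,7): XOR of data positions = 0⊕0⊕0 = 0
p2 (pos 2,3,6,7): XOR of data positions = 0⊕1⊕0 = 1
p4 (pos 4,5,6,7): XOR of data positions = 0⊕1⊕0 = 1
Codeword: 0101010

0101010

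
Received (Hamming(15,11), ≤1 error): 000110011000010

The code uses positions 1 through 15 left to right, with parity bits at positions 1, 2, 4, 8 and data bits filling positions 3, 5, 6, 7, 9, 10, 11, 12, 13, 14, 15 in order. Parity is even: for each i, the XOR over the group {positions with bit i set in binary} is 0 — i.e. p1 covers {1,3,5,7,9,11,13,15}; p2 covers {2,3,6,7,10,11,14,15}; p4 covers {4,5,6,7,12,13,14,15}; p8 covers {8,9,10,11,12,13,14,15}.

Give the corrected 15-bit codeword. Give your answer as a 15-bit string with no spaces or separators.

000110011000000

s1 (pos 1,3,5,7,9,11,13,15): 0⊕0⊕1⊕0⊕1⊕0⊕0⊕0 = 0
s2 (pos 2,3,6,7,10,11,14,15): 0⊕0⊕0⊕0⊕0⊕0⊕1⊕0 = 1
s4 (pos 4,5,6,7,12,13,14,15): 1⊕1⊕0⊕0⊕0⊕0⊕1⊕0 = 1
s8 (pos 8,9,10,11,12,13,14,15): 1⊕1⊕0⊕0⊕0⊕0⊕1⊕0 = 1
Syndrome s8…s1 = 1110 → error at position 14.
Flip position 14: 000110011000010 → 000110011000000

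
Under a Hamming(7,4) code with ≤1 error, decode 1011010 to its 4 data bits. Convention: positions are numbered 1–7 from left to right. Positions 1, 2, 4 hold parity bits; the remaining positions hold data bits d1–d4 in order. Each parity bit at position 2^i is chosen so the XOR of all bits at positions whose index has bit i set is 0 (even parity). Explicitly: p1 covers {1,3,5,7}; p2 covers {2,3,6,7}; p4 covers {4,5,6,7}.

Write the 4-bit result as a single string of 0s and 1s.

s1 (pos 1,3,5,7): 1⊕1⊕0⊕0 = 0
s2 (pos 2,3,6,7): 0⊕1⊕1⊕0 = 0
s4 (pos 4,5,6,7): 1⊕0⊕1⊕0 = 0
Syndrome s4…s1 = 000 → no error.
Read data bits from positions 3,5,6,7: 1010

1010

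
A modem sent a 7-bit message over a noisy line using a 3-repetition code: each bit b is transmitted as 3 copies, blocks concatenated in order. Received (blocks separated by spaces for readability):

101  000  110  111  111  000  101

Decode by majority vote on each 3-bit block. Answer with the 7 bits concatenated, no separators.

Block 1 (101): 2 ones → 1
Block 2 (000): 0 ones → 0
Block 3 (110): 2 ones → 1
Block 4 (111): 3 ones → 1
Block 5 (111): 3 ones → 1
Block 6 (000): 0 ones → 0
Block 7 (101): 2 ones → 1

1011101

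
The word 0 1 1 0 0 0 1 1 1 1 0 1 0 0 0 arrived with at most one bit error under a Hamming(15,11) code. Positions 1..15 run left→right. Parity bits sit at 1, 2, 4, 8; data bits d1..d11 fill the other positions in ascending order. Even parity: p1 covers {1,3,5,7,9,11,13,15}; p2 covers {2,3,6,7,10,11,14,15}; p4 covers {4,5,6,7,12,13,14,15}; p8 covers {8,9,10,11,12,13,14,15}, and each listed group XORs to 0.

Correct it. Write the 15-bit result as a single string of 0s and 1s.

111000111101000

s1 (pos 1,3,5,7,9,11,13,15): 0⊕1⊕0⊕1⊕1⊕0⊕0⊕0 = 1
s2 (pos 2,3,6,7,10,11,14,15): 1⊕1⊕0⊕1⊕1⊕0⊕0⊕0 = 0
s4 (pos 4,5,6,7,12,13,14,15): 0⊕0⊕0⊕1⊕1⊕0⊕0⊕0 = 0
s8 (pos 8,9,10,11,12,13,14,15): 1⊕1⊕1⊕0⊕1⊕0⊕0⊕0 = 0
Syndrome s8…s1 = 0001 → error at position 1.
Flip position 1: 011000111101000 → 111000111101000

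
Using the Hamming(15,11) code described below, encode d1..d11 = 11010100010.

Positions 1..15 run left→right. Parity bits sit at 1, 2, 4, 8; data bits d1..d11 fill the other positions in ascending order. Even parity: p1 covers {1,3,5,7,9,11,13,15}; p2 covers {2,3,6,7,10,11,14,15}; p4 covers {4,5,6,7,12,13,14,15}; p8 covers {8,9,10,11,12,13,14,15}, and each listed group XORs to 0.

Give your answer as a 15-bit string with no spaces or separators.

101110100100010

Place data at non-parity positions: p1 p2 1 p4 1 0 1 p8 0 1 0 0 0 1 0
p1 (pos 1,3,5,7,9,11,13,15): XOR of data positions = 1⊕1⊕1⊕0⊕0⊕0⊕0 = 1
p2 (pos 2,3,6,7,10,11,14,15): XOR of data positions = 1⊕0⊕1⊕1⊕0⊕1⊕0 = 0
p4 (pos 4,5,6,7,12,13,14,15): XOR of data positions = 1⊕0⊕1⊕0⊕0⊕1⊕0 = 1
p8 (pos 8,9,10,11,12,13,14,15): XOR of data positions = 0⊕1⊕0⊕0⊕0⊕1⊕0 = 0
Codeword: 101110100100010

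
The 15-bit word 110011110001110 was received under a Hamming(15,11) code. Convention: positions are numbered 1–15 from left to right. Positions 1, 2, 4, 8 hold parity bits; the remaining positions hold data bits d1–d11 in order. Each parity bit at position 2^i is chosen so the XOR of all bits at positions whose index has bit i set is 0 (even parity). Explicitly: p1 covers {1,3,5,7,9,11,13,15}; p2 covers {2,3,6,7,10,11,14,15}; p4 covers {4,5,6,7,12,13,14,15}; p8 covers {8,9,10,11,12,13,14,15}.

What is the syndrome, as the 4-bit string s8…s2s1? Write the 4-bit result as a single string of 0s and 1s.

0000

s1 (pos 1,3,5,7,9,11,13,15): 1⊕0⊕1⊕1⊕0⊕0⊕1⊕0 = 0
s2 (pos 2,3,6,7,10,11,14,15): 1⊕0⊕1⊕1⊕0⊕0⊕1⊕0 = 0
s4 (pos 4,5,6,7,12,13,14,15): 0⊕1⊕1⊕1⊕1⊕1⊕1⊕0 = 0
s8 (pos 8,9,10,11,12,13,14,15): 1⊕0⊕0⊕0⊕1⊕1⊕1⊕0 = 0
Syndrome s8…s1 = 0000 → no error.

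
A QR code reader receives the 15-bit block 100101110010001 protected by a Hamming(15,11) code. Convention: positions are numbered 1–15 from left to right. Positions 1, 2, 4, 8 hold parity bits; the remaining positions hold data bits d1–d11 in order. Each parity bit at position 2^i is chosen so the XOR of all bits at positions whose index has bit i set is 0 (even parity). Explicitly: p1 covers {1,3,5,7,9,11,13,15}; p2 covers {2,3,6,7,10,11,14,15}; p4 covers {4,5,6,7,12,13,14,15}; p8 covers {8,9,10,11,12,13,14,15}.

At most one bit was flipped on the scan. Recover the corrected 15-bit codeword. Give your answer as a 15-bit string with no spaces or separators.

100101100010001

s1 (pos 1,3,5,7,9,11,13,15): 1⊕0⊕0⊕1⊕0⊕1⊕0⊕1 = 0
s2 (pos 2,3,6,7,10,11,14,15): 0⊕0⊕1⊕1⊕0⊕1⊕0⊕1 = 0
s4 (pos 4,5,6,7,12,13,14,15): 1⊕0⊕1⊕1⊕0⊕0⊕0⊕1 = 0
s8 (pos 8,9,10,11,12,13,14,15): 1⊕0⊕0⊕1⊕0⊕0⊕0⊕1 = 1
Syndrome s8…s1 = 1000 → error at position 8.
Flip position 8: 100101110010001 → 100101100010001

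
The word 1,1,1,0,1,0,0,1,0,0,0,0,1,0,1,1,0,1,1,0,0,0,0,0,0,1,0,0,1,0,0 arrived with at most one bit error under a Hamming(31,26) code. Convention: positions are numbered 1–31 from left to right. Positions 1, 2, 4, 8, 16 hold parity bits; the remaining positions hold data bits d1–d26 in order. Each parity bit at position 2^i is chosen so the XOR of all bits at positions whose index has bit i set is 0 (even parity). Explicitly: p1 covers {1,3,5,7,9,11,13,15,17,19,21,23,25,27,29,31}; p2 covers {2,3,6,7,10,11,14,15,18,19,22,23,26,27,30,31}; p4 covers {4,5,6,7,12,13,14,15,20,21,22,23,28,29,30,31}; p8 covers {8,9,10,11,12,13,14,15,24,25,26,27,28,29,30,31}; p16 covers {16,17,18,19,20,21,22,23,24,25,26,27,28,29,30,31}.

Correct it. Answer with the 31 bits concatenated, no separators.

s1 (pos 1,3,5,7,9,11,13,15,17,19,21,23,25,27,29,31): 1⊕1⊕1⊕0⊕0⊕0⊕1⊕1⊕0⊕1⊕0⊕0⊕0⊕0⊕1⊕0 = 1
s2 (pos 2,3,6,7,10,11,14,15,18,19,22,23,26,27,30,31): 1⊕1⊕0⊕0⊕0⊕0⊕0⊕1⊕1⊕1⊕0⊕0⊕1⊕0⊕0⊕0 = 0
s4 (pos 4,5,6,7,12,13,14,15,20,21,22,23,28,29,30,31): 0⊕1⊕0⊕0⊕0⊕1⊕0⊕1⊕0⊕0⊕0⊕0⊕0⊕1⊕0⊕0 = 0
s8 (pos 8,9,10,11,12,13,14,15,24,25,26,27,28,29,30,31): 1⊕0⊕0⊕0⊕0⊕1⊕0⊕1⊕0⊕0⊕1⊕0⊕0⊕1⊕0⊕0 = 1
s16 (pos 16,17,18,19,20,21,22,23,24,25,26,27,28,29,30,31): 1⊕0⊕1⊕1⊕0⊕0⊕0⊕0⊕0⊕0⊕1⊕0⊕0⊕1⊕0⊕0 = 1
Syndrome s16…s1 = 11001 → error at position 25.
Flip position 25: 1110100100001011011000000100100 → 1110100100001011011000001100100

1110100100001011011000001100100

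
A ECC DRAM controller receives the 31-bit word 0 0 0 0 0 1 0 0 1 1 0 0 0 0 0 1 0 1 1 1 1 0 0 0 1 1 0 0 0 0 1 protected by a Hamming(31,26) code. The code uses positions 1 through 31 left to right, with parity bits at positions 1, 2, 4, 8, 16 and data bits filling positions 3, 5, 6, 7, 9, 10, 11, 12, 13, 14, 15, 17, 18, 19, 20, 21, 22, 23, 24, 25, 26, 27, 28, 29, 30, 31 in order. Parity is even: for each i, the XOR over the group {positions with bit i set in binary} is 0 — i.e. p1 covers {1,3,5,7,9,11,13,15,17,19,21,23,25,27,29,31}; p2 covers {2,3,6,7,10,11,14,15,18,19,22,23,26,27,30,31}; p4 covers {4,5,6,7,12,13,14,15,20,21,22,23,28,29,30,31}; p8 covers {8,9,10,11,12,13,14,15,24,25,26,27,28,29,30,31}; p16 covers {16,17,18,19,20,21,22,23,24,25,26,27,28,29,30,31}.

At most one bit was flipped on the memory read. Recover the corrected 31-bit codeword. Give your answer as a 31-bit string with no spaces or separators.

s1 (pos 1,3,5,7,9,11,13,15,17,19,21,23,25,27,29,31): 0⊕0⊕0⊕0⊕1⊕0⊕0⊕0⊕0⊕1⊕1⊕0⊕1⊕0⊕0⊕1 = 1
s2 (pos 2,3,6,7,10,11,14,15,18,19,22,23,26,27,30,31): 0⊕0⊕1⊕0⊕1⊕0⊕0⊕0⊕1⊕1⊕0⊕0⊕1⊕0⊕0⊕1 = 0
s4 (pos 4,5,6,7,12,13,14,15,20,21,22,23,28,29,30,31): 0⊕0⊕1⊕0⊕0⊕0⊕0⊕0⊕1⊕1⊕0⊕0⊕0⊕0⊕0⊕1 = 0
s8 (pos 8,9,10,11,12,13,14,15,24,25,26,27,28,29,30,31): 0⊕1⊕1⊕0⊕0⊕0⊕0⊕0⊕0⊕1⊕1⊕0⊕0⊕0⊕0⊕1 = 1
s16 (pos 16,17,18,19,20,21,22,23,24,25,26,27,28,29,30,31): 1⊕0⊕1⊕1⊕1⊕1⊕0⊕0⊕0⊕1⊕1⊕0⊕0⊕0⊕0⊕1 = 0
Syndrome s16…s1 = 01001 → error at position 9.
Flip position 9: 0000010011000001011110001100001 → 0000010001000001011110001100001

0000010001000001011110001100001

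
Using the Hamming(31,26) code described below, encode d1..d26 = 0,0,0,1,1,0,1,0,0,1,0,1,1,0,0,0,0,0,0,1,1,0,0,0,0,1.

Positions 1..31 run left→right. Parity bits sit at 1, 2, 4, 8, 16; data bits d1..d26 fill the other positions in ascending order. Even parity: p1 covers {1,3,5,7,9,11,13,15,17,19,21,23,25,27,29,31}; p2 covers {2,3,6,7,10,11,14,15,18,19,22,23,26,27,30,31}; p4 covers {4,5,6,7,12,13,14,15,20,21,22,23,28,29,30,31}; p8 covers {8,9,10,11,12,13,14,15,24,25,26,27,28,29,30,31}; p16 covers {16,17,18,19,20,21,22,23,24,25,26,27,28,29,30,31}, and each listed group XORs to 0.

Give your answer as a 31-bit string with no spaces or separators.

Place data at non-parity positions: p1 p2 0 p4 0 0 1 p8 1 0 1 0 0 1 0 p16 1 1 0 0 0 0 0 0 1 1 0 0 0 0 1
p1 (pos 1,3,5,7,9,11,13,15,17,19,21,23,25,27,29,31): XOR of data positions = 0⊕0⊕1⊕1⊕1⊕0⊕0⊕1⊕0⊕0⊕0⊕1⊕0⊕0⊕1 = 0
p2 (pos 2,3,6,7,10,11,14,15,18,19,22,23,26,27,30,31): XOR of data positions = 0⊕0⊕1⊕0⊕1⊕1⊕0⊕1⊕0⊕0⊕0⊕1⊕0⊕0⊕1 = 0
p4 (pos 4,5,6,7,12,13,14,15,20,21,22,23,28,29,30,31): XOR of data positions = 0⊕0⊕1⊕0⊕0⊕1⊕0⊕0⊕0⊕0⊕0⊕0⊕0⊕0⊕1 = 1
p8 (pos 8,9,10,11,12,13,14,15,24,25,26,27,28,29,30,31): XOR of data positions = 1⊕0⊕1⊕0⊕0⊕1⊕0⊕0⊕1⊕1⊕0⊕0⊕0⊕0⊕1 = 0
p16 (pos 16,17,18,19,20,21,22,23,24,25,26,27,28,29,30,31): XOR of data positions = 1⊕1⊕0⊕0⊕0⊕0⊕0⊕0⊕1⊕1⊕0⊕0⊕0⊕0⊕1 = 1
Codeword: 0001001010100101110000001100001

0001001010100101110000001100001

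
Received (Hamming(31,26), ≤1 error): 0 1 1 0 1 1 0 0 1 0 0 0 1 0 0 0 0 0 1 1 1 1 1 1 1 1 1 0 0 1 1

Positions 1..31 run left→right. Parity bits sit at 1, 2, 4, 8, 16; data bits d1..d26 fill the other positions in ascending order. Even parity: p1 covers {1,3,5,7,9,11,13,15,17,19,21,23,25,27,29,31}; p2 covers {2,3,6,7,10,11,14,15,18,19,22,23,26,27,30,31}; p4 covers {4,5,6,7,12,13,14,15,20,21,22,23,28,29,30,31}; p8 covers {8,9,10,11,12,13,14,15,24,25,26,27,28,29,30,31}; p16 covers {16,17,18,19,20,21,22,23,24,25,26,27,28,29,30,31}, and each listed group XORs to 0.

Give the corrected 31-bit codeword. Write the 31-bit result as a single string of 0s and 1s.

s1 (pos 1,3,5,7,9,11,13,15,17,19,21,23,25,27,29,31): 0⊕1⊕1⊕0⊕1⊕0⊕1⊕0⊕0⊕1⊕1⊕1⊕1⊕1⊕0⊕1 = 0
s2 (pos 2,3,6,7,10,11,14,15,18,19,22,23,26,27,30,31): 1⊕1⊕1⊕0⊕0⊕0⊕0⊕0⊕0⊕1⊕1⊕1⊕1⊕1⊕1⊕1 = 0
s4 (pos 4,5,6,7,12,13,14,15,20,21,22,23,28,29,30,31): 0⊕1⊕1⊕0⊕0⊕1⊕0⊕0⊕1⊕1⊕1⊕1⊕0⊕0⊕1⊕1 = 1
s8 (pos 8,9,10,11,12,13,14,15,24,25,26,27,28,29,30,31): 0⊕1⊕0⊕0⊕0⊕1⊕0⊕0⊕1⊕1⊕1⊕1⊕0⊕0⊕1⊕1 = 0
s16 (pos 16,17,18,19,20,21,22,23,24,25,26,27,28,29,30,31): 0⊕0⊕0⊕1⊕1⊕1⊕1⊕1⊕1⊕1⊕1⊕1⊕0⊕0⊕1⊕1 = 1
Syndrome s16…s1 = 10100 → error at position 20.
Flip position 20: 0110110010001000001111111110011 → 0110110010001000001011111110011

0110110010001000001011111110011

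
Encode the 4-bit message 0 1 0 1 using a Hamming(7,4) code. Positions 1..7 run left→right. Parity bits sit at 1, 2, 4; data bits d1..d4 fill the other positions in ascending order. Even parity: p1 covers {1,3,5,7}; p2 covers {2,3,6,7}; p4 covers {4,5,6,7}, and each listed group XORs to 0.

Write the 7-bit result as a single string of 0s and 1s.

Place data at non-parity positions: p1 p2 0 p4 1 0 1
p1 (pos 1,3,5,7): XOR of data positions = 0⊕1⊕1 = 0
p2 (pos 2,3,6,7): XOR of data positions = 0⊕0⊕1 = 1
p4 (pos 4,5,6,7): XOR of data positions = 1⊕0⊕1 = 0
Codeword: 0100101

0100101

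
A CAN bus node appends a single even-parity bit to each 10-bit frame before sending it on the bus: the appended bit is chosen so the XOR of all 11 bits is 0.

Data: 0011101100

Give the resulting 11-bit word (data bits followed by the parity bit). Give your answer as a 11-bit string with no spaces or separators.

XOR of the 10 data bits: 0⊕0⊕1⊕1⊕1⊕0⊕1⊕1⊕0⊕0 = 1
Parity bit = 1 (so all 11 bits XOR to 0).

00111011001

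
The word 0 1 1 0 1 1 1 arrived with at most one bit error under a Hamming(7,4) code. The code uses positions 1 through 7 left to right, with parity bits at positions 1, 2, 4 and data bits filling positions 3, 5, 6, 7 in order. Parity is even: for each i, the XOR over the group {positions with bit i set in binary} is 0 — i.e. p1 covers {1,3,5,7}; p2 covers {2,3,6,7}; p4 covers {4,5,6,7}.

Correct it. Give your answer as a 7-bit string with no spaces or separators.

s1 (pos 1,3,5,7): 0⊕1⊕1⊕1 = 1
s2 (pos 2,3,6,7): 1⊕1⊕1⊕1 = 0
s4 (pos 4,5,6,7): 0⊕1⊕1⊕1 = 1
Syndrome s4…s1 = 101 → error at position 5.
Flip position 5: 0110111 → 0110011

0110011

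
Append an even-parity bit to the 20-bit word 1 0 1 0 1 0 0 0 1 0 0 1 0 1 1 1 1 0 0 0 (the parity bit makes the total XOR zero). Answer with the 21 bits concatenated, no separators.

101010001001011110001

XOR of the 20 data bits: 1⊕0⊕1⊕0⊕1⊕0⊕0⊕0⊕1⊕0⊕0⊕1⊕0⊕1⊕1⊕1⊕1⊕0⊕0⊕0 = 1
Parity bit = 1 (so all 21 bits XOR to 0).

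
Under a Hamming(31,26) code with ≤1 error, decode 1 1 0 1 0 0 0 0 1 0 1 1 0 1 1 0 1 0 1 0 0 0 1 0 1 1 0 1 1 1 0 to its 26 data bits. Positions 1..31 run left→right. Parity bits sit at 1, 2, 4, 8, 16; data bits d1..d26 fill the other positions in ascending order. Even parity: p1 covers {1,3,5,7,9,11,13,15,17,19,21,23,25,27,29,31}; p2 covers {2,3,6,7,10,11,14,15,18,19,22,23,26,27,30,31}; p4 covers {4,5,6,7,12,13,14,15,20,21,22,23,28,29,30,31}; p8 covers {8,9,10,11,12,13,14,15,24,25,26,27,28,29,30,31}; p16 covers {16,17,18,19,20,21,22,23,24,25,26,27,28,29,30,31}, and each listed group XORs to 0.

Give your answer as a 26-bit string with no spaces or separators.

00001011011101000101101110

s1 (pos 1,3,5,7,9,11,13,15,17,19,21,23,25,27,29,31): 1⊕0⊕0⊕0⊕1⊕1⊕0⊕1⊕1⊕1⊕0⊕1⊕1⊕0⊕1⊕0 = 1
s2 (pos 2,3,6,7,10,11,14,15,18,19,22,23,26,27,30,31): 1⊕0⊕0⊕0⊕0⊕1⊕1⊕1⊕0⊕1⊕0⊕1⊕1⊕0⊕1⊕0 = 0
s4 (pos 4,5,6,7,12,13,14,15,20,21,22,23,28,29,30,31): 1⊕0⊕0⊕0⊕1⊕0⊕1⊕1⊕0⊕0⊕0⊕1⊕1⊕1⊕1⊕0 = 0
s8 (pos 8,9,10,11,12,13,14,15,24,25,26,27,28,29,30,31): 0⊕1⊕0⊕1⊕1⊕0⊕1⊕1⊕0⊕1⊕1⊕0⊕1⊕1⊕1⊕0 = 0
s16 (pos 16,17,18,19,20,21,22,23,24,25,26,27,28,29,30,31): 0⊕1⊕0⊕1⊕0⊕0⊕0⊕1⊕0⊕1⊕1⊕0⊕1⊕1⊕1⊕0 = 0
Syndrome s16…s1 = 00001 → error at position 1.
Flip position 1: 1101000010110110101000101101110 → 0101000010110110101000101101110
Read data bits from positions 3,5,6,7,9,10,11,12,13,14,15,17,18,19,20,21,22,23,24,25,26,27,28,29,30,31: 00001011011101000101101110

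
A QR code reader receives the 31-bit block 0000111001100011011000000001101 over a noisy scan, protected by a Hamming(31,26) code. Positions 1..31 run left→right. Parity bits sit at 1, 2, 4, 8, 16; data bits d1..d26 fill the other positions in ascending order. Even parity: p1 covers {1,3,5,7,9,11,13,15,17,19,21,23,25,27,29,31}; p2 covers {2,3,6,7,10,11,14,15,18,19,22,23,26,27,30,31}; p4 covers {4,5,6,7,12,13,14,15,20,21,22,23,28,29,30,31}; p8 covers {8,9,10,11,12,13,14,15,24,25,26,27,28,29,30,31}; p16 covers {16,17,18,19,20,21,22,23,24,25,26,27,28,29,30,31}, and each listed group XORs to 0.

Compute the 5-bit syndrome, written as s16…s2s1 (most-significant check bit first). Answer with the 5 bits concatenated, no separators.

s1 (pos 1,3,5,7,9,11,13,15,17,19,21,23,25,27,29,31): 0⊕0⊕1⊕1⊕0⊕1⊕0⊕1⊕0⊕1⊕0⊕0⊕0⊕0⊕1⊕1 = 1
s2 (pos 2,3,6,7,10,11,14,15,18,19,22,23,26,27,30,31): 0⊕0⊕1⊕1⊕1⊕1⊕0⊕1⊕1⊕1⊕0⊕0⊕0⊕0⊕0⊕1 = 0
s4 (pos 4,5,6,7,12,13,14,15,20,21,22,23,28,29,30,31): 0⊕1⊕1⊕1⊕0⊕0⊕0⊕1⊕0⊕0⊕0⊕0⊕1⊕1⊕0⊕1 = 1
s8 (pos 8,9,10,11,12,13,14,15,24,25,26,27,28,29,30,31): 0⊕0⊕1⊕1⊕0⊕0⊕0⊕1⊕0⊕0⊕0⊕0⊕1⊕1⊕0⊕1 = 0
s16 (pos 16,17,18,19,20,21,22,23,24,25,26,27,28,29,30,31): 1⊕0⊕1⊕1⊕0⊕0⊕0⊕0⊕0⊕0⊕0⊕0⊕1⊕1⊕0⊕1 = 0
Syndrome s16…s1 = 00101 → error at position 5.

00101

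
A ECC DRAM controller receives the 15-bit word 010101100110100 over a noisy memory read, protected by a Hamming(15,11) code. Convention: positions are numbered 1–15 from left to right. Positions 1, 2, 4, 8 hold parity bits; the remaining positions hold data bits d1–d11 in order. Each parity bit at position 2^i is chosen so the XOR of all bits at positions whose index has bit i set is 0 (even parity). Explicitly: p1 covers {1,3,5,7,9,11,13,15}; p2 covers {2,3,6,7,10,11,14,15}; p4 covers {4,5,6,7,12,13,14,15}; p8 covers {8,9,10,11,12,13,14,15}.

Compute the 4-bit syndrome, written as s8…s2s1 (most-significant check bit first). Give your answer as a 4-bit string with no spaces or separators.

1011

s1 (pos 1,3,5,7,9,11,13,15): 0⊕0⊕0⊕1⊕0⊕1⊕1⊕0 = 1
s2 (pos 2,3,6,7,10,11,14,15): 1⊕0⊕1⊕1⊕1⊕1⊕0⊕0 = 1
s4 (pos 4,5,6,7,12,13,14,15): 1⊕0⊕1⊕1⊕0⊕1⊕0⊕0 = 0
s8 (pos 8,9,10,11,12,13,14,15): 0⊕0⊕1⊕1⊕0⊕1⊕0⊕0 = 1
Syndrome s8…s1 = 1011 → error at position 11.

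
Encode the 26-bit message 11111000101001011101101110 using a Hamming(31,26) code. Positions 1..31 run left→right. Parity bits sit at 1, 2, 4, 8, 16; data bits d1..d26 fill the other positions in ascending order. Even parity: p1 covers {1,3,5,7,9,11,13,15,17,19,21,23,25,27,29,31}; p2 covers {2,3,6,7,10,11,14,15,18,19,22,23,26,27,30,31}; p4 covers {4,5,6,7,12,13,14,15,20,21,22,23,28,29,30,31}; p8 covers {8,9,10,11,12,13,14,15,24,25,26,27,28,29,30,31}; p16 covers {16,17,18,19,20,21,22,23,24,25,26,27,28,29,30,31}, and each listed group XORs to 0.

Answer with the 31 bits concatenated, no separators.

Place data at non-parity positions: p1 p2 1 p4 1 1 1 p8 1 0 0 0 1 0 1 p16 0 0 1 0 1 1 1 0 1 1 0 1 1 1 0
p1 (pos 1,3,5,7,9,11,13,15,17,19,21,23,25,27,29,31): XOR of data positions = 1⊕1⊕1⊕1⊕0⊕1⊕1⊕0⊕1⊕1⊕1⊕1⊕0⊕1⊕0 = 1
p2 (pos 2,3,6,7,10,11,14,15,18,19,22,23,26,27,30,31): XOR of data positions = 1⊕1⊕1⊕0⊕0⊕0⊕1⊕0⊕1⊕1⊕1⊕1⊕0⊕1⊕0 = 1
p4 (pos 4,5,6,7,12,13,14,15,20,21,22,23,28,29,30,31): XOR of data positions = 1⊕1⊕1⊕0⊕1⊕0⊕1⊕0⊕1⊕1⊕1⊕1⊕1⊕1⊕0 = 1
p8 (pos 8,9,10,11,12,13,14,15,24,25,26,27,28,29,30,31): XOR of data positions = 1⊕0⊕0⊕0⊕1⊕0⊕1⊕0⊕1⊕1⊕0⊕1⊕1⊕1⊕0 = 0
p16 (pos 16,17,18,19,20,21,22,23,24,25,26,27,28,29,30,31): XOR of data positions = 0⊕0⊕1⊕0⊕1⊕1⊕1⊕0⊕1⊕1⊕0⊕1⊕1⊕1⊕0 = 1
Codeword: 1111111010001011001011101101110

1111111010001011001011101101110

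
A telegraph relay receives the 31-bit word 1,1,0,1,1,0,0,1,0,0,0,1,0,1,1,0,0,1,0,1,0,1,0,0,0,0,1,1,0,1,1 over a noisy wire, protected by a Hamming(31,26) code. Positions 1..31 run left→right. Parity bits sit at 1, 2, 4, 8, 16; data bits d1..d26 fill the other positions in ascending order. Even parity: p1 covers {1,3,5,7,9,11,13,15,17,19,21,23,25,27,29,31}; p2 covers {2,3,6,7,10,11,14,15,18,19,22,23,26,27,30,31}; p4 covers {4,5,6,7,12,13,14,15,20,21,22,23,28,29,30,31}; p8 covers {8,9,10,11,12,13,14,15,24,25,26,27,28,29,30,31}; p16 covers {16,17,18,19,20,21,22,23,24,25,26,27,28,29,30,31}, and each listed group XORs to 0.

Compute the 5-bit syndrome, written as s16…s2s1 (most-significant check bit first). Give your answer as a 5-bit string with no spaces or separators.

10001

s1 (pos 1,3,5,7,9,11,13,15,17,19,21,23,25,27,29,31): 1⊕0⊕1⊕0⊕0⊕0⊕0⊕1⊕0⊕0⊕0⊕0⊕0⊕1⊕0⊕1 = 1
s2 (pos 2,3,6,7,10,11,14,15,18,19,22,23,26,27,30,31): 1⊕0⊕0⊕0⊕0⊕0⊕1⊕1⊕1⊕0⊕1⊕0⊕0⊕1⊕1⊕1 = 0
s4 (pos 4,5,6,7,12,13,14,15,20,21,22,23,28,29,30,31): 1⊕1⊕0⊕0⊕1⊕0⊕1⊕1⊕1⊕0⊕1⊕0⊕1⊕0⊕1⊕1 = 0
s8 (pos 8,9,10,11,12,13,14,15,24,25,26,27,28,29,30,31): 1⊕0⊕0⊕0⊕1⊕0⊕1⊕1⊕0⊕0⊕0⊕1⊕1⊕0⊕1⊕1 = 0
s16 (pos 16,17,18,19,20,21,22,23,24,25,26,27,28,29,30,31): 0⊕0⊕1⊕0⊕1⊕0⊕1⊕0⊕0⊕0⊕0⊕1⊕1⊕0⊕1⊕1 = 1
Syndrome s16…s1 = 10001 → error at position 17.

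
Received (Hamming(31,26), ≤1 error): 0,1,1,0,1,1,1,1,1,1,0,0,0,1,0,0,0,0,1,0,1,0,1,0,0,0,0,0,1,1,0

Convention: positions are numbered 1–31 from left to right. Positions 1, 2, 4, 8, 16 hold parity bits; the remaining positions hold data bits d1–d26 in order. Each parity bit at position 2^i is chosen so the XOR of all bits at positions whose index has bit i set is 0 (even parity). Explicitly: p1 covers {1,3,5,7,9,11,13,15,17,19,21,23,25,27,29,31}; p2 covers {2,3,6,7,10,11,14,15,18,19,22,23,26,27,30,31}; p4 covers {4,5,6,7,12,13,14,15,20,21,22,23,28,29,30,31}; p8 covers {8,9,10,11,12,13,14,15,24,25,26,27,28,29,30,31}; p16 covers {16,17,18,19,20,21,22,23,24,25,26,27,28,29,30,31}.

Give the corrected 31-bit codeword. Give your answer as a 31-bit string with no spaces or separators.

0110111111000100011010100000110

s1 (pos 1,3,5,7,9,11,13,15,17,19,21,23,25,27,29,31): 0⊕1⊕1⊕1⊕1⊕0⊕0⊕0⊕0⊕1⊕1⊕1⊕0⊕0⊕1⊕0 = 0
s2 (pos 2,3,6,7,10,11,14,15,18,19,22,23,26,27,30,31): 1⊕1⊕1⊕1⊕1⊕0⊕1⊕0⊕0⊕1⊕0⊕1⊕0⊕0⊕1⊕0 = 1
s4 (pos 4,5,6,7,12,13,14,15,20,21,22,23,28,29,30,31): 0⊕1⊕1⊕1⊕0⊕0⊕1⊕0⊕0⊕1⊕0⊕1⊕0⊕1⊕1⊕0 = 0
s8 (pos 8,9,10,11,12,13,14,15,24,25,26,27,28,29,30,31): 1⊕1⊕1⊕0⊕0⊕0⊕1⊕0⊕0⊕0⊕0⊕0⊕0⊕1⊕1⊕0 = 0
s16 (pos 16,17,18,19,20,21,22,23,24,25,26,27,28,29,30,31): 0⊕0⊕0⊕1⊕0⊕1⊕0⊕1⊕0⊕0⊕0⊕0⊕0⊕1⊕1⊕0 = 1
Syndrome s16…s1 = 10010 → error at position 18.
Flip position 18: 0110111111000100001010100000110 → 0110111111000100011010100000110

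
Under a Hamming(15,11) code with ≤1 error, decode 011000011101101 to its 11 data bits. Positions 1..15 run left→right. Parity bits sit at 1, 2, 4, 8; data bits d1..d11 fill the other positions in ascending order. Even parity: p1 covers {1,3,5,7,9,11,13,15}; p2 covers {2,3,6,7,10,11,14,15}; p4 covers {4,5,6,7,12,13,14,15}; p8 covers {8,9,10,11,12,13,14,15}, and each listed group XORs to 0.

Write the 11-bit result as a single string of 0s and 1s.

10001101101

s1 (pos 1,3,5,7,9,11,13,15): 0⊕1⊕0⊕0⊕1⊕0⊕1⊕1 = 0
s2 (pos 2,3,6,7,10,11,14,15): 1⊕1⊕0⊕0⊕1⊕0⊕0⊕1 = 0
s4 (pos 4,5,6,7,12,13,14,15): 0⊕0⊕0⊕0⊕1⊕1⊕0⊕1 = 1
s8 (pos 8,9,10,11,12,13,14,15): 1⊕1⊕1⊕0⊕1⊕1⊕0⊕1 = 0
Syndrome s8…s1 = 0100 → error at position 4.
Flip position 4: 011000011101101 → 011100011101101
Read data bits from positions 3,5,6,7,9,10,11,12,13,14,15: 10001101101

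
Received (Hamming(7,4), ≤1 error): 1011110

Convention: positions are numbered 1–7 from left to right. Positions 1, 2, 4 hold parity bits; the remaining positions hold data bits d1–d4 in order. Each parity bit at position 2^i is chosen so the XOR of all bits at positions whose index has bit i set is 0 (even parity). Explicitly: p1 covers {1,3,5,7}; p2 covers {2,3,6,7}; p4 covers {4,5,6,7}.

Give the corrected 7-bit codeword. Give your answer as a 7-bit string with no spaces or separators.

s1 (pos 1,3,5,7): 1⊕1⊕1⊕0 = 1
s2 (pos 2,3,6,7): 0⊕1⊕1⊕0 = 0
s4 (pos 4,5,6,7): 1⊕1⊕1⊕0 = 1
Syndrome s4…s1 = 101 → error at position 5.
Flip position 5: 1011110 → 1011010

1011010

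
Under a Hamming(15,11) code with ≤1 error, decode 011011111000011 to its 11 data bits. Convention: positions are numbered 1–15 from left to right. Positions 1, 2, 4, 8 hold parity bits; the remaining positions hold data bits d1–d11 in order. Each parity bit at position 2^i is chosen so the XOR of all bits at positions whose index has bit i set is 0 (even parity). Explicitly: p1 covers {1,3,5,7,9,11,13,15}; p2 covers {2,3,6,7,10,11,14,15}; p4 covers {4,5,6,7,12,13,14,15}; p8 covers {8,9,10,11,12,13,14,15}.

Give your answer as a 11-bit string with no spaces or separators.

s1 (pos 1,3,5,7,9,11,13,15): 0⊕1⊕1⊕1⊕1⊕0⊕0⊕1 = 1
s2 (pos 2,3,6,7,10,11,14,15): 1⊕1⊕1⊕1⊕0⊕0⊕1⊕1 = 0
s4 (pos 4,5,6,7,12,13,14,15): 0⊕1⊕1⊕1⊕0⊕0⊕1⊕1 = 1
s8 (pos 8,9,10,11,12,13,14,15): 1⊕1⊕0⊕0⊕0⊕0⊕1⊕1 = 0
Syndrome s8…s1 = 0101 → error at position 5.
Flip position 5: 011011111000011 → 011001111000011
Read data bits from positions 3,5,6,7,9,10,11,12,13,14,15: 10111000011

10111000011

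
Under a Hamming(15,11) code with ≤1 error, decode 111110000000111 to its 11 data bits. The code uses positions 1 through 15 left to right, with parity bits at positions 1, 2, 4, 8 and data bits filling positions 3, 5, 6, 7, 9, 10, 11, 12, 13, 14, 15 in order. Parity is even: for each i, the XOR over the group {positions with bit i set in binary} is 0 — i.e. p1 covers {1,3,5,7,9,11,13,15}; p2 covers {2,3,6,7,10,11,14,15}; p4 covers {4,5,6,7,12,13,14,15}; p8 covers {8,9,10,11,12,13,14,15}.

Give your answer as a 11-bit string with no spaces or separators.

11000000011

s1 (pos 1,3,5,7,9,11,13,15): 1⊕1⊕1⊕0⊕0⊕0⊕1⊕1 = 1
s2 (pos 2,3,6,7,10,11,14,15): 1⊕1⊕0⊕0⊕0⊕0⊕1⊕1 = 0
s4 (pos 4,5,6,7,12,13,14,15): 1⊕1⊕0⊕0⊕0⊕1⊕1⊕1 = 1
s8 (pos 8,9,10,11,12,13,14,15): 0⊕0⊕0⊕0⊕0⊕1⊕1⊕1 = 1
Syndrome s8…s1 = 1101 → error at position 13.
Flip position 13: 111110000000111 → 111110000000011
Read data bits from positions 3,5,6,7,9,10,11,12,13,14,15: 11000000011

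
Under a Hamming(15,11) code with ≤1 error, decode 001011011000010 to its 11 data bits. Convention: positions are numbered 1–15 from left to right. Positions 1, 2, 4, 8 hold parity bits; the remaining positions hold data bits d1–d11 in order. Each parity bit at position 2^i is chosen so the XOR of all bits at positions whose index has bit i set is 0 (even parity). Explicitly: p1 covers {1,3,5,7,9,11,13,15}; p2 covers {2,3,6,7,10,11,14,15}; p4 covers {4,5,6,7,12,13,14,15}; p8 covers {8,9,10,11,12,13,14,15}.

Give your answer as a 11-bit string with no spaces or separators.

s1 (pos 1,3,5,7,9,11,13,15): 0⊕1⊕1⊕0⊕1⊕0⊕0⊕0 = 1
s2 (pos 2,3,6,7,10,11,14,15): 0⊕1⊕1⊕0⊕0⊕0⊕1⊕0 = 1
s4 (pos 4,5,6,7,12,13,14,15): 0⊕1⊕1⊕0⊕0⊕0⊕1⊕0 = 1
s8 (pos 8,9,10,11,12,13,14,15): 1⊕1⊕0⊕0⊕0⊕0⊕1⊕0 = 1
Syndrome s8…s1 = 1111 → error at position 15.
Flip position 15: 001011011000010 → 001011011000011
Read data bits from positions 3,5,6,7,9,10,11,12,13,14,15: 11101000011

11101000011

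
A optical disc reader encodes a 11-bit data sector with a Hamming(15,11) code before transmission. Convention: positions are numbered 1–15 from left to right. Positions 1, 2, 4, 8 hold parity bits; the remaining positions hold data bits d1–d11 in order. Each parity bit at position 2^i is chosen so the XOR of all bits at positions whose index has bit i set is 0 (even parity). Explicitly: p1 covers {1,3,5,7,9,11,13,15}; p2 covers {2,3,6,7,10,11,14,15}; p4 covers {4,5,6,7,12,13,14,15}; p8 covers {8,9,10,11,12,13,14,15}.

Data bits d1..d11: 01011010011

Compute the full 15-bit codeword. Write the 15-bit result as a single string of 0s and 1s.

Place data at non-parity positions: p1 p2 0 p4 1 0 1 p8 1 0 1 0 0 1 1
p1 (pos 1,3,5,7,9,11,13,15): XOR of data positions = 0⊕1⊕1⊕1⊕1⊕0⊕1 = 1
p2 (pos 2,3,6,7,10,11,14,15): XOR of data positions = 0⊕0⊕1⊕0⊕1⊕1⊕1 = 0
p4 (pos 4,5,6,7,12,13,14,15): XOR of data positions = 1⊕0⊕1⊕0⊕0⊕1⊕1 = 0
p8 (pos 8,9,10,11,12,13,14,15): XOR of data positions = 1⊕0⊕1⊕0⊕0⊕1⊕1 = 0
Codeword: 100010101010011

100010101010011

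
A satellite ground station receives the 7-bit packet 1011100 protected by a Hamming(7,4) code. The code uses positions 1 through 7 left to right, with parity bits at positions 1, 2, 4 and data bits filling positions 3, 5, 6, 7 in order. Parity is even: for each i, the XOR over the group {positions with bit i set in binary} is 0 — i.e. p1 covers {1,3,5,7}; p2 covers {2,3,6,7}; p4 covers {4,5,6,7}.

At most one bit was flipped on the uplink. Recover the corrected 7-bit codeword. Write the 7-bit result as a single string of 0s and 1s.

s1 (pos 1,3,5,7): 1⊕1⊕1⊕0 = 1
s2 (pos 2,3,6,7): 0⊕1⊕0⊕0 = 1
s4 (pos 4,5,6,7): 1⊕1⊕0⊕0 = 0
Syndrome s4…s1 = 011 → error at position 3.
Flip position 3: 1011100 → 1001100

1001100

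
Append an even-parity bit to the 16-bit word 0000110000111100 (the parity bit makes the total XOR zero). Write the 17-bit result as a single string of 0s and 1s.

XOR of the 16 data bits: 0⊕0⊕0⊕0⊕1⊕1⊕0⊕0⊕0⊕0⊕1⊕1⊕1⊕1⊕0⊕0 = 0
Parity bit = 0 (so all 17 bits XOR to 0).

00001100001111000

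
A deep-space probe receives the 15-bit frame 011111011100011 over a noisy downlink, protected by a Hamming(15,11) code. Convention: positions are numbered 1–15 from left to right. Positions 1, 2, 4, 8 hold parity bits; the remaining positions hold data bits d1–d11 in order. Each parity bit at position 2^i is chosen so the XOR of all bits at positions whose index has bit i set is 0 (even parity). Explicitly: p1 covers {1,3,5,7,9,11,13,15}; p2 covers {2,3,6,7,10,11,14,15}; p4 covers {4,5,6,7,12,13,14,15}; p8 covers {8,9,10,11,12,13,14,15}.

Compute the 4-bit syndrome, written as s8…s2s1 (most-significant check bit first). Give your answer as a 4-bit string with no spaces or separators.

s1 (pos 1,3,5,7,9,11,13,15): 0⊕1⊕1⊕0⊕1⊕0⊕0⊕1 = 0
s2 (pos 2,3,6,7,10,11,14,15): 1⊕1⊕1⊕0⊕1⊕0⊕1⊕1 = 0
s4 (pos 4,5,6,7,12,13,14,15): 1⊕1⊕1⊕0⊕0⊕0⊕1⊕1 = 1
s8 (pos 8,9,10,11,12,13,14,15): 1⊕1⊕1⊕0⊕0⊕0⊕1⊕1 = 1
Syndrome s8…s1 = 1100 → error at position 12.

1100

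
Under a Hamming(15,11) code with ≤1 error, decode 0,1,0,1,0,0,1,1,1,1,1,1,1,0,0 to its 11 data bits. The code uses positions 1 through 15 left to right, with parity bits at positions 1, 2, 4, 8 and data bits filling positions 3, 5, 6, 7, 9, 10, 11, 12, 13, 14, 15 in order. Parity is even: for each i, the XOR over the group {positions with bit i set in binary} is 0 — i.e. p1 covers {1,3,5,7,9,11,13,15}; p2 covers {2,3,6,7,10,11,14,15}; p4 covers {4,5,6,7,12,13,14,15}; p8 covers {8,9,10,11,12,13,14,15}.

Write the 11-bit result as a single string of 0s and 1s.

00011111100

s1 (pos 1,3,5,7,9,11,13,15): 0⊕0⊕0⊕1⊕1⊕1⊕1⊕0 = 0
s2 (pos 2,3,6,7,10,11,14,15): 1⊕0⊕0⊕1⊕1⊕1⊕0⊕0 = 0
s4 (pos 4,5,6,7,12,13,14,15): 1⊕0⊕0⊕1⊕1⊕1⊕0⊕0 = 0
s8 (pos 8,9,10,11,12,13,14,15): 1⊕1⊕1⊕1⊕1⊕1⊕0⊕0 = 0
Syndrome s8…s1 = 0000 → no error.
Read data bits from positions 3,5,6,7,9,10,11,12,13,14,15: 00011111100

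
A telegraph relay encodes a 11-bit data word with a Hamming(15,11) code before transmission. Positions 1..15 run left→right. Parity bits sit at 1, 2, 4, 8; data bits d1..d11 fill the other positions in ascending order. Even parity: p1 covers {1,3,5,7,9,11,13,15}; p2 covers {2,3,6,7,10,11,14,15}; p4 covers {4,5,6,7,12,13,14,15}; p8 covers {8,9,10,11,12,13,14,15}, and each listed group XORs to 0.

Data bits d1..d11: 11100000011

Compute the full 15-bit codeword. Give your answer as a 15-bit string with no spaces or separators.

Place data at non-parity positions: p1 p2 1 p4 1 1 0 p8 0 0 0 0 0 1 1
p1 (pos 1,3,5,7,9,11,13,15): XOR of data positions = 1⊕1⊕0⊕0⊕0⊕0⊕1 = 1
p2 (pos 2,3,6,7,10,11,14,15): XOR of data positions = 1⊕1⊕0⊕0⊕0⊕1⊕1 = 0
p4 (pos 4,5,6,7,12,13,14,15): XOR of data positions = 1⊕1⊕0⊕0⊕0⊕1⊕1 = 0
p8 (pos 8,9,10,11,12,13,14,15): XOR of data positions = 0⊕0⊕0⊕0⊕0⊕1⊕1 = 0
Codeword: 101011000000011

101011000000011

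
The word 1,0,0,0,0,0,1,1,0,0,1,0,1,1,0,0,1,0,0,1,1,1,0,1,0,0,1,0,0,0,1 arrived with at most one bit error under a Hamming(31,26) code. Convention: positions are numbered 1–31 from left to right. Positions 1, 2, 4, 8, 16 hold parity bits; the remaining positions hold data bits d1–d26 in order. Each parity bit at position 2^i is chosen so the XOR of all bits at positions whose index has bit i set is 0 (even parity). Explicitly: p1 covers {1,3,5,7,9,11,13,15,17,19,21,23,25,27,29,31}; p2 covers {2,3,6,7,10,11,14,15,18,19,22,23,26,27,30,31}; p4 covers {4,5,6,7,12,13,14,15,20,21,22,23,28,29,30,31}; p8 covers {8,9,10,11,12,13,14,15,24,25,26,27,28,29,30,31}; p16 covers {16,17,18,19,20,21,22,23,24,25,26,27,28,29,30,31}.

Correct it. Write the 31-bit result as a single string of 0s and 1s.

s1 (pos 1,3,5,7,9,11,13,15,17,19,21,23,25,27,29,31): 1⊕0⊕0⊕1⊕0⊕1⊕1⊕0⊕1⊕0⊕1⊕0⊕0⊕1⊕0⊕1 = 0
s2 (pos 2,3,6,7,10,11,14,15,18,19,22,23,26,27,30,31): 0⊕0⊕0⊕1⊕0⊕1⊕1⊕0⊕0⊕0⊕1⊕0⊕0⊕1⊕0⊕1 = 0
s4 (pos 4,5,6,7,12,13,14,15,20,21,22,23,28,29,30,31): 0⊕0⊕0⊕1⊕0⊕1⊕1⊕0⊕1⊕1⊕1⊕0⊕0⊕0⊕0⊕1 = 1
s8 (pos 8,9,10,11,12,13,14,15,24,25,26,27,28,29,30,31): 1⊕0⊕0⊕1⊕0⊕1⊕1⊕0⊕1⊕0⊕0⊕1⊕0⊕0⊕0⊕1 = 1
s16 (pos 16,17,18,19,20,21,22,23,24,25,26,27,28,29,30,31): 0⊕1⊕0⊕0⊕1⊕1⊕1⊕0⊕1⊕0⊕0⊕1⊕0⊕0⊕0⊕1 = 1
Syndrome s16…s1 = 11100 → error at position 28.
Flip position 28: 1000001100101100100111010010001 → 1000001100101100100111010011001

1000001100101100100111010011001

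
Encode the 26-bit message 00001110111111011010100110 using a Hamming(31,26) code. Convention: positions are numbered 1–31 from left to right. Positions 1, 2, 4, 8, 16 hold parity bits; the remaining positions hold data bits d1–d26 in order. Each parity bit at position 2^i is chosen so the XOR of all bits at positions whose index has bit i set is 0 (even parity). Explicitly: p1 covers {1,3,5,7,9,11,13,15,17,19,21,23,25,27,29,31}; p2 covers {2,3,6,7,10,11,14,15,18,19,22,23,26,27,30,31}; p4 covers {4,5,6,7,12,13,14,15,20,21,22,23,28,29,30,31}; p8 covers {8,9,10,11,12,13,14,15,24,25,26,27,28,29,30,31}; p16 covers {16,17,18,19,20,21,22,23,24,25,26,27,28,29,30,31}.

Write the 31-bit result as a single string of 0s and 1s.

0101000011101111111011010100110

Place data at non-parity positions: p1 p2 0 p4 0 0 0 p8 1 1 1 0 1 1 1 p16 1 1 1 0 1 1 0 1 0 1 0 0 1 1 0
p1 (pos 1,3,5,7,9,11,13,15,17,19,21,23,25,27,29,31): XOR of data positions = 0⊕0⊕0⊕1⊕1⊕1⊕1⊕1⊕1⊕1⊕0⊕0⊕0⊕1⊕0 = 0
p2 (pos 2,3,6,7,10,11,14,15,18,19,22,23,26,27,30,31): XOR of data positions = 0⊕0⊕0⊕1⊕1⊕1⊕1⊕1⊕1⊕1⊕0⊕1⊕0⊕1⊕0 = 1
p4 (pos 4,5,6,7,12,13,14,15,20,21,22,23,28,29,30,31): XOR of data positions = 0⊕0⊕0⊕0⊕1⊕1⊕1⊕0⊕1⊕1⊕0⊕0⊕1⊕1⊕0 = 1
p8 (pos 8,9,10,11,12,13,14,15,24,25,26,27,28,29,30,31): XOR of data positions = 1⊕1⊕1⊕0⊕1⊕1⊕1⊕1⊕0⊕1⊕0⊕0⊕1⊕1⊕0 = 0
p16 (pos 16,17,18,19,20,21,22,23,24,25,26,27,28,29,30,31): XOR of data positions = 1⊕1⊕1⊕0⊕1⊕1⊕0⊕1⊕0⊕1⊕0⊕0⊕1⊕1⊕0 = 1
Codeword: 0101000011101111111011010100110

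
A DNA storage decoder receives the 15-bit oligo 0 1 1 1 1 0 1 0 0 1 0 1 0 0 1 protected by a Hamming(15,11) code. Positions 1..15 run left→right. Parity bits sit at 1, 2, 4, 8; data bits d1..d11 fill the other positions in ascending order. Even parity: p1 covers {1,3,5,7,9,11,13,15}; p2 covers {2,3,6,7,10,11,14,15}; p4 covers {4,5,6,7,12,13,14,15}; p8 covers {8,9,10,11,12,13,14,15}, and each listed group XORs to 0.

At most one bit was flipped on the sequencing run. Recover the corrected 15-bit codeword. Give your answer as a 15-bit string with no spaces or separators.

s1 (pos 1,3,5,7,9,11,13,15): 0⊕1⊕1⊕1⊕0⊕0⊕0⊕1 = 0
s2 (pos 2,3,6,7,10,11,14,15): 1⊕1⊕0⊕1⊕1⊕0⊕0⊕1 = 1
s4 (pos 4,5,6,7,12,13,14,15): 1⊕1⊕0⊕1⊕1⊕0⊕0⊕1 = 1
s8 (pos 8,9,10,11,12,13,14,15): 0⊕0⊕1⊕0⊕1⊕0⊕0⊕1 = 1
Syndrome s8…s1 = 1110 → error at position 14.
Flip position 14: 011110100101001 → 011110100101011

011110100101011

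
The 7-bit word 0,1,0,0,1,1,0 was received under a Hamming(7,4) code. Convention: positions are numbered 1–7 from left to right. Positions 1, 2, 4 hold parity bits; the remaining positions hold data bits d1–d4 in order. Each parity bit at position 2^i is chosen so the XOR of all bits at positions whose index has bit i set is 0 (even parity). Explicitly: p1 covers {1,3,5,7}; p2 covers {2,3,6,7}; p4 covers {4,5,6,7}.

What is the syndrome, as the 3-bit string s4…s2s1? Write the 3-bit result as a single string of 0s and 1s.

001

s1 (pos 1,3,5,7): 0⊕0⊕1⊕0 = 1
s2 (pos 2,3,6,7): 1⊕0⊕1⊕0 = 0
s4 (pos 4,5,6,7): 0⊕1⊕1⊕0 = 0
Syndrome s4…s1 = 001 → error at position 1.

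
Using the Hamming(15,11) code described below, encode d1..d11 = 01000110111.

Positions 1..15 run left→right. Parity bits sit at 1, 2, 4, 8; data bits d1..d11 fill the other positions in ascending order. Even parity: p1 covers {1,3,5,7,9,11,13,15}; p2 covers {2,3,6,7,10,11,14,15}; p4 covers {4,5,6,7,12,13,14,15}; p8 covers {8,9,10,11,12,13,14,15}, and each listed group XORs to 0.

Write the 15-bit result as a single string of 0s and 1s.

000010010110111

Place data at non-parity positions: p1 p2 0 p4 1 0 0 p8 0 1 1 0 1 1 1
p1 (pos 1,3,5,7,9,11,13,15): XOR of data positions = 0⊕1⊕0⊕0⊕1⊕1⊕1 = 0
p2 (pos 2,3,6,7,10,11,14,15): XOR of data positions = 0⊕0⊕0⊕1⊕1⊕1⊕1 = 0
p4 (pos 4,5,6,7,12,13,14,15): XOR of data positions = 1⊕0⊕0⊕0⊕1⊕1⊕1 = 0
p8 (pos 8,9,10,11,12,13,14,15): XOR of data positions = 0⊕1⊕1⊕0⊕1⊕1⊕1 = 1
Codeword: 000010010110111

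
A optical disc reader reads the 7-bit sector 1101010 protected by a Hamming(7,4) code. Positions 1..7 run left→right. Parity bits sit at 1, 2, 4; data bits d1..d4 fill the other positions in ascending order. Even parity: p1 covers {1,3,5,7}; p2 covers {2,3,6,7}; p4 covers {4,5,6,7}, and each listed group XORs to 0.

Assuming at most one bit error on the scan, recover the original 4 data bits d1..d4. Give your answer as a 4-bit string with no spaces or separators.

0010

s1 (pos 1,3,5,7): 1⊕0⊕0⊕0 = 1
s2 (pos 2,3,6,7): 1⊕0⊕1⊕0 = 0
s4 (pos 4,5,6,7): 1⊕0⊕1⊕0 = 0
Syndrome s4…s1 = 001 → error at position 1.
Flip position 1: 1101010 → 0101010
Read data bits from positions 3,5,6,7: 0010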